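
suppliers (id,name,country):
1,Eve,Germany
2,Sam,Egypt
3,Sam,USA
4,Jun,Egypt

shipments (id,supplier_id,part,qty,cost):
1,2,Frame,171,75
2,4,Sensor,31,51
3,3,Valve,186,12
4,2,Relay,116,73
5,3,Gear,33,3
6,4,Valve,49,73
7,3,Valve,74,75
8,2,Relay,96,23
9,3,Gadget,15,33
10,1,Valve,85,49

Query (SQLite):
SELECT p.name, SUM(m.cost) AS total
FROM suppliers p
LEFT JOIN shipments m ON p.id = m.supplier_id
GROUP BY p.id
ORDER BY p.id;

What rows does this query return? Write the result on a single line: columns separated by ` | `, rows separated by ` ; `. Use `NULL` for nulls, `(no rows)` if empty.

Eve | 49 ; Sam | 171 ; Sam | 123 ; Jun | 124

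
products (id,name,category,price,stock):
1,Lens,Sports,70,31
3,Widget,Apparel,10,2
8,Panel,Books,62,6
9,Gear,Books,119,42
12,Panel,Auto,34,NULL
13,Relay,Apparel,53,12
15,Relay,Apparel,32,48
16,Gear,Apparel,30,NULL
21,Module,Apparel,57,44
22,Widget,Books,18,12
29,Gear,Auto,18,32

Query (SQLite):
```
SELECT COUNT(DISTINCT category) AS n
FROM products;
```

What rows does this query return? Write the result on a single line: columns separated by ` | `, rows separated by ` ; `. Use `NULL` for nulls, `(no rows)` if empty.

4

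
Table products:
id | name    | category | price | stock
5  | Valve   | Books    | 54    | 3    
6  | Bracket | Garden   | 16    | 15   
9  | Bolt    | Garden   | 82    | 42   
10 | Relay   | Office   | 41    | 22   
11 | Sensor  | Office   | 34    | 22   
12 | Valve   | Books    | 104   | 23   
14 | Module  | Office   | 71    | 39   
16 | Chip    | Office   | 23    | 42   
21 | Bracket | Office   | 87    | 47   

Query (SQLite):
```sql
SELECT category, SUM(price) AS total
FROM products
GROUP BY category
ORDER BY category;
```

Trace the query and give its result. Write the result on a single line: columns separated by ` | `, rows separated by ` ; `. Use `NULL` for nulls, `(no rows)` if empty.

Partition products by category; compute SUM(price) within each group.
  Books: ids {5, 12} → SUM(price)=158
  Garden: ids {6, 9} → SUM(price)=98
  Office: ids {10, 11, 14, 16, 21} → SUM(price)=256

Books | 158 ; Garden | 98 ; Office | 256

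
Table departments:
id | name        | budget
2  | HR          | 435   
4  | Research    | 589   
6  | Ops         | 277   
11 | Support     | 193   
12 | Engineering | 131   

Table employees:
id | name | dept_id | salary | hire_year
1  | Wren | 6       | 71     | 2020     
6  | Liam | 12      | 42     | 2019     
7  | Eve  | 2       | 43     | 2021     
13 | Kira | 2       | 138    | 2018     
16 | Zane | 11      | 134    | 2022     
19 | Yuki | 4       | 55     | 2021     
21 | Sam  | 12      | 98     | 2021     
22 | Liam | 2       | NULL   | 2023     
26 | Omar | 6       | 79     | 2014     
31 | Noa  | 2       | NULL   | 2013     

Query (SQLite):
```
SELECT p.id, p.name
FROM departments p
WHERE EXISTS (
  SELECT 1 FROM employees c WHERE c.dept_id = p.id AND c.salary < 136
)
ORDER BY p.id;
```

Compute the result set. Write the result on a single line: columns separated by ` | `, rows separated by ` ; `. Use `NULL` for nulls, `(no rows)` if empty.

2 | HR ; 4 | Research ; 6 | Ops ; 11 | Support ; 12 | Engineering

For each departments row, check whether any employees with matching dept_id has salary < 136.
Keep rows where that is true.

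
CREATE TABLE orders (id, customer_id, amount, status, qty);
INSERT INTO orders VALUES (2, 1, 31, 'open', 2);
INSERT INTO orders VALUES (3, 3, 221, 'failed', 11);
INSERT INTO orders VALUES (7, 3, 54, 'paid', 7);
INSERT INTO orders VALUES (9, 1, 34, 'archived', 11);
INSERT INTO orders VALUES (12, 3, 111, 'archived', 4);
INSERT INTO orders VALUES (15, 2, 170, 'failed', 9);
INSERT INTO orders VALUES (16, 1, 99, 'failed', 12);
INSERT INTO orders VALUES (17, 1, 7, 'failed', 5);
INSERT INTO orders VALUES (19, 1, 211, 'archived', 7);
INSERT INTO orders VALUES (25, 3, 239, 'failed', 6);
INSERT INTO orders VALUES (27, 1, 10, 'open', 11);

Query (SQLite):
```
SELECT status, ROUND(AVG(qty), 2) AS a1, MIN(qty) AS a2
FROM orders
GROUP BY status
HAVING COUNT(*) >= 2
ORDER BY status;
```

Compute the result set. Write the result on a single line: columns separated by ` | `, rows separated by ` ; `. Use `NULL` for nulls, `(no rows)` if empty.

archived | 7.33 | 4 ; failed | 8.6 | 5 ; open | 6.5 | 2

Group orders by status.
Per group compute: ROUND(AVG(qty), 2), MIN(qty).
HAVING: drop groups with fewer than 2 rows.
  archived: ids {9, 12, 19} → ROUND(AVG(qty), 2)=7.33, MIN(qty)=4
  failed: ids {3, 15, 16, 17, 25} → ROUND(AVG(qty), 2)=8.6, MIN(qty)=5
  open: ids {2, 27} → ROUND(AVG(qty), 2)=6.5, MIN(qty)=2
  paid: ids {7} → ROUND(AVG(qty), 2)=7, MIN(qty)=7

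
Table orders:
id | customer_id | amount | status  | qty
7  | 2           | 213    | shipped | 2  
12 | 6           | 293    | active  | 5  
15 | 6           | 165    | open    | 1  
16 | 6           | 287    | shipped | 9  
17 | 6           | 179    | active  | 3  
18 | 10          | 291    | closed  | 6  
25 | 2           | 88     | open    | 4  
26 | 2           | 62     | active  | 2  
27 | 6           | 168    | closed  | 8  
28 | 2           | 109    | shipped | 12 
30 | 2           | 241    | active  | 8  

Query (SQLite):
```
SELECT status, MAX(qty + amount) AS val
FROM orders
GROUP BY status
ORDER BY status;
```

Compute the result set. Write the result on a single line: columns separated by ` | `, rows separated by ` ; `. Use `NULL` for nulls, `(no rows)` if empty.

active | 298 ; closed | 297 ; open | 166 ; shipped | 296

For each row compute qty + amount.
Group by status; take MAX of the expression per group.
  active: ids {12, 17, 26, 30} → MAX(qty + amount)=298
  closed: ids {18, 27} → MAX(qty + amount)=297
  open: ids {15, 25} → MAX(qty + amount)=166
  shipped: ids {7, 16, 28} → MAX(qty + amount)=296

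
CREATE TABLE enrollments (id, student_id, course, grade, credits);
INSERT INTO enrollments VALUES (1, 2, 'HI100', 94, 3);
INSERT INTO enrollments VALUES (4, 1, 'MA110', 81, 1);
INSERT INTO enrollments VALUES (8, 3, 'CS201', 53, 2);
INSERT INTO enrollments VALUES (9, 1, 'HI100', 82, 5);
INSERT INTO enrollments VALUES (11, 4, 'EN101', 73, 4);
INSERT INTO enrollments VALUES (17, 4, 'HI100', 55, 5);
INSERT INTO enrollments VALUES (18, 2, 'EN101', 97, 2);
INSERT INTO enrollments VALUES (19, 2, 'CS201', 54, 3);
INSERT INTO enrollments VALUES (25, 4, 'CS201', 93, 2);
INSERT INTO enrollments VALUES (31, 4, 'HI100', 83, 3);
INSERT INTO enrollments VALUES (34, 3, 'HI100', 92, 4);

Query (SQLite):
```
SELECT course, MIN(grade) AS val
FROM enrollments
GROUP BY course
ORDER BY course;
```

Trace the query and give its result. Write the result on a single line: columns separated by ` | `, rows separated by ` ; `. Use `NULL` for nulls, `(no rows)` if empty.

CS201 | 53 ; EN101 | 73 ; HI100 | 55 ; MA110 | 81

Partition enrollments by course; compute MIN(grade) within each group.
  CS201: ids {8, 19, 25} → MIN(grade)=53
  EN101: ids {11, 18} → MIN(grade)=73
  HI100: ids {1, 9, 17, 31, 34} → MIN(grade)=55
  MA110: ids {4} → MIN(grade)=81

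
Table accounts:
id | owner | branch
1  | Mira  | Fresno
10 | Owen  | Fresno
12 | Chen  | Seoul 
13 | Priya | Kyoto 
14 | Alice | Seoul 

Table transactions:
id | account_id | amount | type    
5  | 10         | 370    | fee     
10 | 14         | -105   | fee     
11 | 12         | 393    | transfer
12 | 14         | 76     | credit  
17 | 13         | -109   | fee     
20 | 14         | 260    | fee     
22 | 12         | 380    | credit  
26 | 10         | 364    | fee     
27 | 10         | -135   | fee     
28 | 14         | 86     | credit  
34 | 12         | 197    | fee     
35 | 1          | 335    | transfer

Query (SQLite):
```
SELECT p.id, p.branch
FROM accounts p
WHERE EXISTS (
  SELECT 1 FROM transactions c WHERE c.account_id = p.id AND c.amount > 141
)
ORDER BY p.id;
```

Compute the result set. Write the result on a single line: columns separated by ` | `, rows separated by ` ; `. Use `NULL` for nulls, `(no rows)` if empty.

For each accounts row, check whether any transactions with matching account_id has amount > 141.
Keep rows where that is true.

1 | Fresno ; 10 | Fresno ; 12 | Seoul ; 14 | Seoul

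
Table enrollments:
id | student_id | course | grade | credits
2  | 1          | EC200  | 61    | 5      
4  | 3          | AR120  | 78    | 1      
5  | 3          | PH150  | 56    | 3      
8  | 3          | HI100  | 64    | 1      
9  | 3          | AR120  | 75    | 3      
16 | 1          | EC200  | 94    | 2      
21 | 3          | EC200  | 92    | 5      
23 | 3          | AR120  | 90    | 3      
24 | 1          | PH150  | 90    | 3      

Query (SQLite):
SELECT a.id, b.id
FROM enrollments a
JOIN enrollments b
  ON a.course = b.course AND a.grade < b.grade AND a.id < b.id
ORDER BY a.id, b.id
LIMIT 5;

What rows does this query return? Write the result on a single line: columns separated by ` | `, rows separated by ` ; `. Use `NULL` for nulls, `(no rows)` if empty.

2 | 16 ; 2 | 21 ; 4 | 23 ; 5 | 24 ; 9 | 23

Pairs (a,b) with same course, a.grade < b.grade, a.id < b.id.
course groups: AR120:{4,9,23} EC200:{2,16,21} HI100:{8} PH150:{5,24}
Ordered by (a.id, b.id); first 5.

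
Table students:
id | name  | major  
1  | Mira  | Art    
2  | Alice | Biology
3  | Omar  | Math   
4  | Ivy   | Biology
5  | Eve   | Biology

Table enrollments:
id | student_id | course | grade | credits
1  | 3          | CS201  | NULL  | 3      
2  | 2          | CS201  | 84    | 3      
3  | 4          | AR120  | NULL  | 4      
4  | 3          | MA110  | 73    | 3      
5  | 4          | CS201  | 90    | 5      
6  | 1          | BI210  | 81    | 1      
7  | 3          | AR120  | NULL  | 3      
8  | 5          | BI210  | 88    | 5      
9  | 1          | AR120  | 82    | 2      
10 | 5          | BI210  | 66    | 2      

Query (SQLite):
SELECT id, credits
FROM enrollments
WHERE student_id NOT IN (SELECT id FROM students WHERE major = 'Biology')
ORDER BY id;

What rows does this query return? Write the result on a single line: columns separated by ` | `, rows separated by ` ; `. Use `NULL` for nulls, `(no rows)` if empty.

1 | 3 ; 4 | 3 ; 6 | 1 ; 7 | 3 ; 9 | 2

Inner query: students.id where major = 'Biology'.
Outer: keep enrollments rows whose student_id is not in that set.
Inner query → {2, 4, 5}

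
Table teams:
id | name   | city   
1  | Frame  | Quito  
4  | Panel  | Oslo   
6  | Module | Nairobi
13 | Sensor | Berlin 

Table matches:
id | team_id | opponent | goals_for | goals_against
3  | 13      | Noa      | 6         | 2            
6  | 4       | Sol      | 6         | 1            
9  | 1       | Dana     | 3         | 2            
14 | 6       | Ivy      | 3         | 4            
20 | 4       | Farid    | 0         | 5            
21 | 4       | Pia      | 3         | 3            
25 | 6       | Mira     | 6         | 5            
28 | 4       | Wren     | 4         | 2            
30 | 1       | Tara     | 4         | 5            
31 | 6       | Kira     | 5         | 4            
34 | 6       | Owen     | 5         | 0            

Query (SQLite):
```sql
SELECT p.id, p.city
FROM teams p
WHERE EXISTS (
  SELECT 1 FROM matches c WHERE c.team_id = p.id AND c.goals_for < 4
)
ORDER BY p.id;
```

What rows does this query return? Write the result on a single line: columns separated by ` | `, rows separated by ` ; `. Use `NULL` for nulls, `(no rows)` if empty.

1 | Quito ; 4 | Oslo ; 6 | Nairobi

For each teams row, check whether any matches with matching team_id has goals_for < 4.
Keep rows where that is true.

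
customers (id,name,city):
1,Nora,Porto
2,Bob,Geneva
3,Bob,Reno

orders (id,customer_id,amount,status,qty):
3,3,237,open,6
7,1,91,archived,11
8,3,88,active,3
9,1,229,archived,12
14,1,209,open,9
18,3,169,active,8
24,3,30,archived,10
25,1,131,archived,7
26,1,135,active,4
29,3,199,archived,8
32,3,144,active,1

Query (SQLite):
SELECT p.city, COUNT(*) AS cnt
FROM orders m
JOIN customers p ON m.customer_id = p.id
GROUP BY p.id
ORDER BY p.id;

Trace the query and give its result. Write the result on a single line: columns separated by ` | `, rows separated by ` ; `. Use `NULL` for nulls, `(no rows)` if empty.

Porto | 5 ; Reno | 6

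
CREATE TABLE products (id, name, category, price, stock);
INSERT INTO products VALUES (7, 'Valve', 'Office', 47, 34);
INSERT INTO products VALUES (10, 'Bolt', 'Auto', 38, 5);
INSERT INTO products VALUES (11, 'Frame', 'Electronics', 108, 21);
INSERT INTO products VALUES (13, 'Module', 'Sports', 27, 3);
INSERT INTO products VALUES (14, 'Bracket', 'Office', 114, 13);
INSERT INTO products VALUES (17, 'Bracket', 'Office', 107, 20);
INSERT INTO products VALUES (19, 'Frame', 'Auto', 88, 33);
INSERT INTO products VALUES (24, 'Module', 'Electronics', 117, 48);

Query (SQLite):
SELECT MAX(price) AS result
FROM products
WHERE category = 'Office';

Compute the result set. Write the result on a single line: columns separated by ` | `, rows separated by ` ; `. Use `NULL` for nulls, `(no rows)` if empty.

Rows where category='Office' → price values: [47, 114, 107].
MAX of non-NULL values = 114.

114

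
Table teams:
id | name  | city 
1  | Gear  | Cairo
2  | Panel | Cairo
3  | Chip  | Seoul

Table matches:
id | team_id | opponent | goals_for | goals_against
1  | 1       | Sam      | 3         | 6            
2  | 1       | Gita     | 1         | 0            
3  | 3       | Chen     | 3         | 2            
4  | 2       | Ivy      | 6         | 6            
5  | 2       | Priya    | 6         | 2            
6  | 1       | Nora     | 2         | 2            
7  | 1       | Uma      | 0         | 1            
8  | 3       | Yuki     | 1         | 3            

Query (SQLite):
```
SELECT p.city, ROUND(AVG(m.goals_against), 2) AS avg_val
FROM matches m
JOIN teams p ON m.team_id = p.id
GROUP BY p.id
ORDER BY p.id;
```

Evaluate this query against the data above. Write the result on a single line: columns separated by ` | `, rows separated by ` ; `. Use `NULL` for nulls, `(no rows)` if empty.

Cairo | 2.25 ; Cairo | 4 ; Seoul | 2.5

Join each matches row to its teams via team_id.
Group joined rows by teams.id; compute ROUND(AVG(m.goals_against), 2) per group.
  1: ids {1, 2, 6, 7} → ROUND(AVG(m.goals_against), 2)=2.25
  2: ids {4, 5} → ROUND(AVG(m.goals_against), 2)=4
  3: ids {3, 8} → ROUND(AVG(m.goals_against), 2)=2.5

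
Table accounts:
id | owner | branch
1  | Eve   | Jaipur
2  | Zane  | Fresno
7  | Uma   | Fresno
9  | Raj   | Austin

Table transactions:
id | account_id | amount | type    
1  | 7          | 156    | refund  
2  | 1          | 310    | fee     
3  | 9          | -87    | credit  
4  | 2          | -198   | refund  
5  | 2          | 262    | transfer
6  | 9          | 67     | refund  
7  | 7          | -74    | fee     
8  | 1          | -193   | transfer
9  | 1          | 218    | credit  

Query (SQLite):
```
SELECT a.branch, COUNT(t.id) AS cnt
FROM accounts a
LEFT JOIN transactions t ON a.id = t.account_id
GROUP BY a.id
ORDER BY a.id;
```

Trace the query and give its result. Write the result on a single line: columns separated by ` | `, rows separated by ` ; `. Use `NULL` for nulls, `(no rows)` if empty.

LEFT JOIN keeps every accounts row; unmatched ones get NULL for transactions columns.
Group by accounts.id and compute COUNT(t.id). COUNT(col) of an all-NULL group is 0.
  1: ids {2, 8, 9} → COUNT(t.id)=3
  2: ids {4, 5} → COUNT(t.id)=2
  7: ids {1, 7} → COUNT(t.id)=2
  9: ids {3, 6} → COUNT(t.id)=2

Jaipur | 3 ; Fresno | 2 ; Fresno | 2 ; Austin | 2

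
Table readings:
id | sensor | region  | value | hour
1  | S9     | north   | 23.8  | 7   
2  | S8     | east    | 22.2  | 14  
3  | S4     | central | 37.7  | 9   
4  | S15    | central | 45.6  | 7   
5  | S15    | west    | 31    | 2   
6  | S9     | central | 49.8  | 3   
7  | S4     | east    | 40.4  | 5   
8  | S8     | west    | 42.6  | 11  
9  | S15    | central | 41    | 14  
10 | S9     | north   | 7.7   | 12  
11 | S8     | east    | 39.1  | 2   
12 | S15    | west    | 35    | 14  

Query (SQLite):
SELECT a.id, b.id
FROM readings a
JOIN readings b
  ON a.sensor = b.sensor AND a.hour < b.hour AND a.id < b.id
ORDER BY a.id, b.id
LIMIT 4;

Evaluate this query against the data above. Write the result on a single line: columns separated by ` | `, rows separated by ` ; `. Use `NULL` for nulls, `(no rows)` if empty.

Pairs (a,b) with same sensor, a.hour < b.hour, a.id < b.id.
sensor groups: S15:{4,5,9,12} S4:{3,7} S8:{2,8,11} S9:{1,6,10}
Ordered by (a.id, b.id); first 4.

1 | 10 ; 4 | 9 ; 4 | 12 ; 5 | 9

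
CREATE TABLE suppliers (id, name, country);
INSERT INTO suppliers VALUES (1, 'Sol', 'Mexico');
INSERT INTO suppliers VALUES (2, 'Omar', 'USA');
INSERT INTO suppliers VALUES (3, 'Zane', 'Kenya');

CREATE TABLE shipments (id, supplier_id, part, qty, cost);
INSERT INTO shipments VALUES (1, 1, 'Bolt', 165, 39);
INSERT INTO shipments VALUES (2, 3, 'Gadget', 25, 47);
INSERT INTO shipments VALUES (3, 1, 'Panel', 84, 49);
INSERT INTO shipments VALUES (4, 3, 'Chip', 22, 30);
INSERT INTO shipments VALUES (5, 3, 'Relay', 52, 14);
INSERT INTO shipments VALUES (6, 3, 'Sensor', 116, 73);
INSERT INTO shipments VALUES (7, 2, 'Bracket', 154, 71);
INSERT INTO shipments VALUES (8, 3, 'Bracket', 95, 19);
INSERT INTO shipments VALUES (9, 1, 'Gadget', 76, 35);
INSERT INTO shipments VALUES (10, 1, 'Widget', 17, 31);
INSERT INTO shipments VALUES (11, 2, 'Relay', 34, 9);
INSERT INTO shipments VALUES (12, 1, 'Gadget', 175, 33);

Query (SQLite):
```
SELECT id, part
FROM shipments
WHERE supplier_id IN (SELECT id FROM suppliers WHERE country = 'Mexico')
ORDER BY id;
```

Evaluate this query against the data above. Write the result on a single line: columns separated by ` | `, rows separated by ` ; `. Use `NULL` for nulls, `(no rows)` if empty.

Inner query: suppliers.id where country = 'Mexico'.
Outer: keep shipments rows whose supplier_id is in that set.
Inner query → {1}

1 | Bolt ; 3 | Panel ; 9 | Gadget ; 10 | Widget ; 12 | Gadget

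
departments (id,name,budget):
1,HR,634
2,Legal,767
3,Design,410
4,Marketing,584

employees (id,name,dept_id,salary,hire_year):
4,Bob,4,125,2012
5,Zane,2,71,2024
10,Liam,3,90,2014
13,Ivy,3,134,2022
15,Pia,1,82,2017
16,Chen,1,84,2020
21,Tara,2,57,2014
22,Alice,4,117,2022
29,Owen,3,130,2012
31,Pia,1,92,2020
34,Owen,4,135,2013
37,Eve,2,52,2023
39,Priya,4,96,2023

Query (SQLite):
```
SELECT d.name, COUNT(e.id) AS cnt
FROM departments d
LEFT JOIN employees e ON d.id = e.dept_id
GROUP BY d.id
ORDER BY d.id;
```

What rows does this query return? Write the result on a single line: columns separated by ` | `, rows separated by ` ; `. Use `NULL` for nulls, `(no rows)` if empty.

LEFT JOIN keeps every departments row; unmatched ones get NULL for employees columns.
Group by departments.id and compute COUNT(e.id). COUNT(col) of an all-NULL group is 0.
  1: ids {15, 16, 31} → COUNT(e.id)=3
  2: ids {5, 21, 37} → COUNT(e.id)=3
  3: ids {10, 13, 29} → COUNT(e.id)=3
  4: ids {4, 22, 34, 39} → COUNT(e.id)=4

HR | 3 ; Legal | 3 ; Design | 3 ; Marketing | 4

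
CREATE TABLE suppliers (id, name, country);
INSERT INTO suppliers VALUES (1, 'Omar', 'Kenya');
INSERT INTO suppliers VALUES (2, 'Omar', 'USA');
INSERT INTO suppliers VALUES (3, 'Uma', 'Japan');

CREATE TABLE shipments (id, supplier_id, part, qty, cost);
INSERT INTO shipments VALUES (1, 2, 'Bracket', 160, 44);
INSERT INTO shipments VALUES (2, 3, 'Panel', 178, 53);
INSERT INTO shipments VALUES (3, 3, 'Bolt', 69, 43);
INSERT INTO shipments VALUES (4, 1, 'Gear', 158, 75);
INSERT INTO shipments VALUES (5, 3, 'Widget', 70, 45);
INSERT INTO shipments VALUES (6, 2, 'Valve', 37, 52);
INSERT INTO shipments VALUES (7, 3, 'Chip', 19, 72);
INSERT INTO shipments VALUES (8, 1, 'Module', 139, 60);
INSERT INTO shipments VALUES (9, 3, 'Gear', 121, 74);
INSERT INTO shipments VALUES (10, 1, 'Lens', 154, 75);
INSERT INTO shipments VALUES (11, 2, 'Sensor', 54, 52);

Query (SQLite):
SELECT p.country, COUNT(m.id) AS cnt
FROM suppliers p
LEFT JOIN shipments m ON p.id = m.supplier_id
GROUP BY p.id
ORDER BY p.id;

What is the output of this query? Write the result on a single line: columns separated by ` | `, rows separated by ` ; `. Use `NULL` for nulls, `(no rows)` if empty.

Kenya | 3 ; USA | 3 ; Japan | 5

LEFT JOIN keeps every suppliers row; unmatched ones get NULL for shipments columns.
Group by suppliers.id and compute COUNT(m.id). COUNT(col) of an all-NULL group is 0.
  1: ids {4, 8, 10} → COUNT(m.id)=3
  2: ids {1, 6, 11} → COUNT(m.id)=3
  3: ids {2, 3, 5, 7, 9} → COUNT(m.id)=5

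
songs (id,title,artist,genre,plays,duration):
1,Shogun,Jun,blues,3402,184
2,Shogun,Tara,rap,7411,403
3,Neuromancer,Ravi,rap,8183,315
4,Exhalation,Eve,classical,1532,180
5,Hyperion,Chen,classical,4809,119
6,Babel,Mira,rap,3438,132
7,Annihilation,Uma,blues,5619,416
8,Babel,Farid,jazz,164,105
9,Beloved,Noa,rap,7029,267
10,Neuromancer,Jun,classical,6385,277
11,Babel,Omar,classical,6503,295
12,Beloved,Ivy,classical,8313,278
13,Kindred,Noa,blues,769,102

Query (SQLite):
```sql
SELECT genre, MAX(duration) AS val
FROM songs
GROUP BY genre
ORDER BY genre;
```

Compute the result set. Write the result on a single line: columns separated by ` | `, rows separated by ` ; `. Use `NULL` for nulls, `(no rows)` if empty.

Partition songs by genre; compute MAX(duration) within each group.
  blues: ids {1, 7, 13} → MAX(duration)=416
  classical: ids {4, 5, 10, 11, 12} → MAX(duration)=295
  jazz: ids {8} → MAX(duration)=105
  rap: ids {2, 3, 6, 9} → MAX(duration)=403

blues | 416 ; classical | 295 ; jazz | 105 ; rap | 403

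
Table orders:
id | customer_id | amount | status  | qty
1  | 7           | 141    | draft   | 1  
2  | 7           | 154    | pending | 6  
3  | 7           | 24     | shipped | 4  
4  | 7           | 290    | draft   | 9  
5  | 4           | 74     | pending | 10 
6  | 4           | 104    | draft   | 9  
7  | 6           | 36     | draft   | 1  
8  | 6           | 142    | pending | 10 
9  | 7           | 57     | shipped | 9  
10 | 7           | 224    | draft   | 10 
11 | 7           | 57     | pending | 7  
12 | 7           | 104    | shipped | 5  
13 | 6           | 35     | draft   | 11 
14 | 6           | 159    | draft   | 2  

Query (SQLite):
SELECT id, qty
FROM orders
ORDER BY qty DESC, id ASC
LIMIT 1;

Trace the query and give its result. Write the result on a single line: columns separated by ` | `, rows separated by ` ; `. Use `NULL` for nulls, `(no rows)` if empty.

Sort by qty desc, tiebreak id asc: (11, id=13), (10, id=5), (10, id=8), (10, id=10) …. Take first 1.

13 | 11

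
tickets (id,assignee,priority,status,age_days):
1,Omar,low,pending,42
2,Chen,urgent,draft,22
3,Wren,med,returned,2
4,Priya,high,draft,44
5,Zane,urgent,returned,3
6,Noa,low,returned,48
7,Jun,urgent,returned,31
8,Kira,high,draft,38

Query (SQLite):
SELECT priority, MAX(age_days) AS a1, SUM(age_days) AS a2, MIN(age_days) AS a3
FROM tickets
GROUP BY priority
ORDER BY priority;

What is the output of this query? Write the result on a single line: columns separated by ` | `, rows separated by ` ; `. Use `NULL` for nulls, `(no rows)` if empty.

high | 44 | 82 | 38 ; low | 48 | 90 | 42 ; med | 2 | 2 | 2 ; urgent | 31 | 56 | 3

Group tickets by priority.
Per group compute: MAX(age_days), SUM(age_days), MIN(age_days).
  high: ids {4, 8} → MAX(age_days)=44, SUM(age_days)=82, MIN(age_days)=38
  low: ids {1, 6} → MAX(age_days)=48, SUM(age_days)=90, MIN(age_days)=42
  med: ids {3} → MAX(age_days)=2, SUM(age_days)=2, MIN(age_days)=2
  urgent: ids {2, 5, 7} → MAX(age_days)=31, SUM(age_days)=56, MIN(age_days)=3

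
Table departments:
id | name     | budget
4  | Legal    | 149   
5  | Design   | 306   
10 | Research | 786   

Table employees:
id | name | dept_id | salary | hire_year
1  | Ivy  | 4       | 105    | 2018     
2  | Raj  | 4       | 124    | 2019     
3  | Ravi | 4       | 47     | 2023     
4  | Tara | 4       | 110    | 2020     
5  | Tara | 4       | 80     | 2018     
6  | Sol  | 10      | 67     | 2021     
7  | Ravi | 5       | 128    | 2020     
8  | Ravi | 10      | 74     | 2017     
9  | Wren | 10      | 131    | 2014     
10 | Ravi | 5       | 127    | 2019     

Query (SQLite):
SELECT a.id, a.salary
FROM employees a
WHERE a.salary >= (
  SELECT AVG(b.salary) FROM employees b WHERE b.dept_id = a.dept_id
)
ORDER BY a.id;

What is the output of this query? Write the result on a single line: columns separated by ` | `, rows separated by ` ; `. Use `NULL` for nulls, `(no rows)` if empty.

1 | 105 ; 2 | 124 ; 4 | 110 ; 7 | 128 ; 9 | 131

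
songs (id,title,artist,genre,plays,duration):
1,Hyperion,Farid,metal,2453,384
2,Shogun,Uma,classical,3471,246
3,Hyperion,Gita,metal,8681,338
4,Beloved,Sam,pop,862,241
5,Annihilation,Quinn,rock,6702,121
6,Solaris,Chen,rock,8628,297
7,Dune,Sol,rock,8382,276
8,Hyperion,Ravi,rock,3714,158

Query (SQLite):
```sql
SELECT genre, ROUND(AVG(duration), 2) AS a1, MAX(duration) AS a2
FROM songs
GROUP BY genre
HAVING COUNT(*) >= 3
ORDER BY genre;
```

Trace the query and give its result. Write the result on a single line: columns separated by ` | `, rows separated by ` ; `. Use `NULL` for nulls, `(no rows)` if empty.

rock | 213 | 297

Group songs by genre.
Per group compute: ROUND(AVG(duration), 2), MAX(duration).
HAVING: drop groups with fewer than 3 rows.
  classical: ids {2} → ROUND(AVG(duration), 2)=246, MAX(duration)=246
  metal: ids {1, 3} → ROUND(AVG(duration), 2)=361, MAX(duration)=384
  pop: ids {4} → ROUND(AVG(duration), 2)=241, MAX(duration)=241
  rock: ids {5, 6, 7, 8} → ROUND(AVG(duration), 2)=213, MAX(duration)=297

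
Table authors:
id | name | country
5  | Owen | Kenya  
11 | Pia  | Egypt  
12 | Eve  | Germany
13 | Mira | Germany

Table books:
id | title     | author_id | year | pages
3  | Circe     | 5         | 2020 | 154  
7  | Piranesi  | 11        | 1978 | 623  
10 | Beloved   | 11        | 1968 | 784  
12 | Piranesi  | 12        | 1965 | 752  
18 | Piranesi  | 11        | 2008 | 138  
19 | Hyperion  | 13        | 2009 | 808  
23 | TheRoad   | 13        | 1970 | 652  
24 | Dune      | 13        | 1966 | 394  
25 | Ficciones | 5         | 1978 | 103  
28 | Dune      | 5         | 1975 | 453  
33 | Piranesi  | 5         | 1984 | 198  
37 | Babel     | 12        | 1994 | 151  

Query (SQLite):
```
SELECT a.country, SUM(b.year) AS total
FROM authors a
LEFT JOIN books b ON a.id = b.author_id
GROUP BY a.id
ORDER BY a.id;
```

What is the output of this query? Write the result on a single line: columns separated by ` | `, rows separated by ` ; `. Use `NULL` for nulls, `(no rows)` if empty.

LEFT JOIN keeps every authors row; unmatched ones get NULL for books columns.
Group by authors.id and compute SUM(b.year). SUM over an all-NULL group is NULL.
  5: ids {3, 25, 28, 33} → SUM(b.year)=7957
  11: ids {7, 10, 18} → SUM(b.year)=5954
  12: ids {12, 37} → SUM(b.year)=3959
  13: ids {19, 23, 24} → SUM(b.year)=5945

Kenya | 7957 ; Egypt | 5954 ; Germany | 3959 ; Germany | 5945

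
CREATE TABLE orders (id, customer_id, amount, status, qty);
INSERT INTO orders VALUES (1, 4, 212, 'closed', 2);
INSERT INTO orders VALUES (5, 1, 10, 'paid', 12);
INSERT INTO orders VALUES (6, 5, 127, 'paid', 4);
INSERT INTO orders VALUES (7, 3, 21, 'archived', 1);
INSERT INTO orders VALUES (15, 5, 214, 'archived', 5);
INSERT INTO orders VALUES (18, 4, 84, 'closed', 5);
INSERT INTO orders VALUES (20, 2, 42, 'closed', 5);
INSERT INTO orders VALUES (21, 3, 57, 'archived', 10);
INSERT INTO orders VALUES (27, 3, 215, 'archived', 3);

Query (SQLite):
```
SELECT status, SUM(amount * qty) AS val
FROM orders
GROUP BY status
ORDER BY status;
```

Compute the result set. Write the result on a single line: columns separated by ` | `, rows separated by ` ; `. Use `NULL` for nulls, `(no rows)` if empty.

For each row compute amount * qty.
Group by status; take SUM of the expression per group.
  archived: ids {7, 15, 21, 27} → SUM(amount * qty)=2306
  closed: ids {1, 18, 20} → SUM(amount * qty)=1054
  paid: ids {5, 6} → SUM(amount * qty)=628

archived | 2306 ; closed | 1054 ; paid | 628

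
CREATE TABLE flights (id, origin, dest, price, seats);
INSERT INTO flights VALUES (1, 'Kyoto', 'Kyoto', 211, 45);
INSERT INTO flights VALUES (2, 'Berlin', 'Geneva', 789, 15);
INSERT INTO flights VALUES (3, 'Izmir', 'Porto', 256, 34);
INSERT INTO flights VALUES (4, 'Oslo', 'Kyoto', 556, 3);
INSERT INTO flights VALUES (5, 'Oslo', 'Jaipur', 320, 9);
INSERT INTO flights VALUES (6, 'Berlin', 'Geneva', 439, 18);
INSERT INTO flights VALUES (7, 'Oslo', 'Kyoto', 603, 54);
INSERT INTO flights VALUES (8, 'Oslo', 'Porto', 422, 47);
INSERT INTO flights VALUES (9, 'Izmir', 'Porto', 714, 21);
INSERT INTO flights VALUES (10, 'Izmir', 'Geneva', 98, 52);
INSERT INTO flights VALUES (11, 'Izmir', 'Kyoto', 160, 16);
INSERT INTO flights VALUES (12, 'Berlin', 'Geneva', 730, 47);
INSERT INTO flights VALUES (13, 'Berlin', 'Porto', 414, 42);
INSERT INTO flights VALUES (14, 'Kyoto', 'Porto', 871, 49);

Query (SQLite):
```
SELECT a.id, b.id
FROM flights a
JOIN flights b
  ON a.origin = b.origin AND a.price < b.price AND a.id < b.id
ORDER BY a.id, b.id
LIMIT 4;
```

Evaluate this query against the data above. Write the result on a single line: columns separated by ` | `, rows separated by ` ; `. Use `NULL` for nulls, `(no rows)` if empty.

1 | 14 ; 3 | 9 ; 4 | 7 ; 5 | 7

Pairs (a,b) with same origin, a.price < b.price, a.id < b.id.
origin groups: Berlin:{2,6,12,13} Izmir:{3,9,10,11} Kyoto:{1,14} Oslo:{4,5,7,8}
Ordered by (a.id, b.id); first 4.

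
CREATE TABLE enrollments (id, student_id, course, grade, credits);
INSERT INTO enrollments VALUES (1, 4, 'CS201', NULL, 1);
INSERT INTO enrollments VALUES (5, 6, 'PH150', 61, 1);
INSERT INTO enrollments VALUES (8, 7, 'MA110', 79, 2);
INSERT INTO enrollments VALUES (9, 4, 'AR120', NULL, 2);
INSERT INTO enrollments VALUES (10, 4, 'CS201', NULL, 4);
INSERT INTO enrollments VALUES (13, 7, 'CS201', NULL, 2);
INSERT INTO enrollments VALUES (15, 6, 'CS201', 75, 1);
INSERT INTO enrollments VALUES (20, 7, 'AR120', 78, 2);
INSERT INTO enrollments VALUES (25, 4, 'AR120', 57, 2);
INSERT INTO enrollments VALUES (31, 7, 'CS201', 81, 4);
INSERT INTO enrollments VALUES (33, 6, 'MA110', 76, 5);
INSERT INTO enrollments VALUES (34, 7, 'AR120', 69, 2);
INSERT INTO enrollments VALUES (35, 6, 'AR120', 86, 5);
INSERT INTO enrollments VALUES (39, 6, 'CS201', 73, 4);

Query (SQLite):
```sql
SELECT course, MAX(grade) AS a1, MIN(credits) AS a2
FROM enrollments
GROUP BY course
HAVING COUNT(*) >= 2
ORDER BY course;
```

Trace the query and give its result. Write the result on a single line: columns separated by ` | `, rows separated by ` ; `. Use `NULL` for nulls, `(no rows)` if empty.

AR120 | 86 | 2 ; CS201 | 81 | 1 ; MA110 | 79 | 2

Group enrollments by course.
Per group compute: MAX(grade), MIN(credits).
HAVING: drop groups with fewer than 2 rows.
  AR120: ids {9, 20, 25, 34, 35} → MAX(grade)=86, MIN(credits)=2
  CS201: ids {1, 10, 13, 15, 31, 39} → MAX(grade)=81, MIN(credits)=1
  MA110: ids {8, 33} → MAX(grade)=79, MIN(credits)=2
  PH150: ids {5} → MAX(grade)=61, MIN(credits)=1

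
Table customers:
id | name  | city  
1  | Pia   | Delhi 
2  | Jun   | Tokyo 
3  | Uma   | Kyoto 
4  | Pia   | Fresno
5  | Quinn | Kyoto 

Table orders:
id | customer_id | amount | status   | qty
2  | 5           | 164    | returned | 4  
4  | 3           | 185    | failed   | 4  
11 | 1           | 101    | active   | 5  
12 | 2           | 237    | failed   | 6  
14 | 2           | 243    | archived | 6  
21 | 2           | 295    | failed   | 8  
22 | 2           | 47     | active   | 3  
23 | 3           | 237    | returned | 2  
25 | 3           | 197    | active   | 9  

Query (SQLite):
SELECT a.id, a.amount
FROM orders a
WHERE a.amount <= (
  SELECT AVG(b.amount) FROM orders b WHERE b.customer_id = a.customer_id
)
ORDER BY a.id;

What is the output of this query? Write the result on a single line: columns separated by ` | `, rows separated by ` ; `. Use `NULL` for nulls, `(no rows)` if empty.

2 | 164 ; 4 | 185 ; 11 | 101 ; 22 | 47 ; 25 | 197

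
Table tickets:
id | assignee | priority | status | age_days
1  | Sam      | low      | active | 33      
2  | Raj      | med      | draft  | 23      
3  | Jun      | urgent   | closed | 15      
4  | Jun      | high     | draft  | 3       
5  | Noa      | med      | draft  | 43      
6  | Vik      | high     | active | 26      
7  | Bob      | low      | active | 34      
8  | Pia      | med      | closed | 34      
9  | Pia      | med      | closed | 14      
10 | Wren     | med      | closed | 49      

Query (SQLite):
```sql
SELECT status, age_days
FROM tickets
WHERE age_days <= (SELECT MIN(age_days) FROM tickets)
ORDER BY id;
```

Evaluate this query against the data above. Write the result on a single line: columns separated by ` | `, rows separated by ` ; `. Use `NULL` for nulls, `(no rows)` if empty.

draft | 3

Scalar subquery: MIN(age_days) over all tickets rows = 3.
Keep rows where age_days <= that value.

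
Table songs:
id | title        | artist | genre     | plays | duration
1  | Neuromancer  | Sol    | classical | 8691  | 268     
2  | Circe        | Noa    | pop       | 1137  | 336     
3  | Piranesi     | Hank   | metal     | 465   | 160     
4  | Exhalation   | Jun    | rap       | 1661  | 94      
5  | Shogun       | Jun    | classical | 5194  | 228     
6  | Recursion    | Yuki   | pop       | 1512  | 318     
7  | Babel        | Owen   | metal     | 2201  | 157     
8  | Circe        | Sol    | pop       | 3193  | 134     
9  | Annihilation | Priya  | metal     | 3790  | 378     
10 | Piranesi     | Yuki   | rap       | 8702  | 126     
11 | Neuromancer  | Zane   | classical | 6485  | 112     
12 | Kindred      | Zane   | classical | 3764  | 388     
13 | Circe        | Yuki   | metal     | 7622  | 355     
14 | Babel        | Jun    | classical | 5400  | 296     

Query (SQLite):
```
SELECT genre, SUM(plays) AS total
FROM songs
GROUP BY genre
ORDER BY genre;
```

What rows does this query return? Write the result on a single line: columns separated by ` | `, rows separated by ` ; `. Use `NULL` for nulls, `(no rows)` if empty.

classical | 29534 ; metal | 14078 ; pop | 5842 ; rap | 10363

Partition songs by genre; compute SUM(plays) within each group.
  classical: ids {1, 5, 11, 12, 14} → SUM(plays)=29534
  metal: ids {3, 7, 9, 13} → SUM(plays)=14078
  pop: ids {2, 6, 8} → SUM(plays)=5842
  rap: ids {4, 10} → SUM(plays)=10363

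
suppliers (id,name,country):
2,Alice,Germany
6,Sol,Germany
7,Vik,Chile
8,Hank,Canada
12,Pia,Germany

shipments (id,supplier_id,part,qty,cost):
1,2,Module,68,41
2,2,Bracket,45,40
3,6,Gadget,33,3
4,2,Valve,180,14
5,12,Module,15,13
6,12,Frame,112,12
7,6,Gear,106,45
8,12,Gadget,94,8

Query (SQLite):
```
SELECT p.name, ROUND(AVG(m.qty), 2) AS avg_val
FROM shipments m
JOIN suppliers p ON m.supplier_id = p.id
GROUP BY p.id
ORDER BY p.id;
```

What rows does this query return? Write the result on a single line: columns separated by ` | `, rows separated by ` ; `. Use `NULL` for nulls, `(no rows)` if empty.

Alice | 97.67 ; Sol | 69.5 ; Pia | 73.67

Join each shipments row to its suppliers via supplier_id.
Group joined rows by suppliers.id; compute ROUND(AVG(m.qty), 2) per group.
  2: ids {1, 2, 4} → ROUND(AVG(m.qty), 2)=97.67
  6: ids {3, 7} → ROUND(AVG(m.qty), 2)=69.5
  12: ids {5, 6, 8} → ROUND(AVG(m.qty), 2)=73.67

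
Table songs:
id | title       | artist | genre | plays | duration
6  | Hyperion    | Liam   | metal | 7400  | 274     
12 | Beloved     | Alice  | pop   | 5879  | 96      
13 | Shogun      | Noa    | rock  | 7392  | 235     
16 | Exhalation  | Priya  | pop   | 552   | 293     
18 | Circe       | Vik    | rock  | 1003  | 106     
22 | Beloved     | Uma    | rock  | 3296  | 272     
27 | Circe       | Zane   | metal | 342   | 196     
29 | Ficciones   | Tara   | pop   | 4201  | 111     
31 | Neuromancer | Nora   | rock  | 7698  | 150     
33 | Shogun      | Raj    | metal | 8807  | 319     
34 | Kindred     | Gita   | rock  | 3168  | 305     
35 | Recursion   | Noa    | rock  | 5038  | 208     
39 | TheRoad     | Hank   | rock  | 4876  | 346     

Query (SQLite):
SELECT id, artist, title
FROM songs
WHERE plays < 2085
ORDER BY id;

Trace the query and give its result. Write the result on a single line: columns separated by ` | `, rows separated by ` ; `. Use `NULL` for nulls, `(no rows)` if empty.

plays < 2085: ids {16, 18, 27}

16 | Priya | Exhalation ; 18 | Vik | Circe ; 27 | Zane | Circe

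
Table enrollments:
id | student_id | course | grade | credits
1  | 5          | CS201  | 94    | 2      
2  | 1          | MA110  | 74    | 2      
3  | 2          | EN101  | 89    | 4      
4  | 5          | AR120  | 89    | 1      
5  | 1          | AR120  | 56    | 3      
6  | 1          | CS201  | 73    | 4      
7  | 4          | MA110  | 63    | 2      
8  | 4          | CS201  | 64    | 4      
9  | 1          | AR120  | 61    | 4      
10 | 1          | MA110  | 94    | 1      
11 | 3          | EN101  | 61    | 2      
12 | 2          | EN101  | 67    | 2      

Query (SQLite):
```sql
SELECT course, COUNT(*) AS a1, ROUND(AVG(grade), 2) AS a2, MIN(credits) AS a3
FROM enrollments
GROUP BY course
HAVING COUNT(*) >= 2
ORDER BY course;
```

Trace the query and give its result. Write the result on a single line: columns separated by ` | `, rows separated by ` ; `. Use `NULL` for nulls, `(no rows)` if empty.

AR120 | 3 | 68.67 | 1 ; CS201 | 3 | 77 | 2 ; EN101 | 3 | 72.33 | 2 ; MA110 | 3 | 77 | 1

Group enrollments by course.
Per group compute: COUNT(*), ROUND(AVG(grade), 2), MIN(credits).
HAVING: drop groups with fewer than 2 rows.
  AR120: ids {4, 5, 9} → COUNT(*)=3, ROUND(AVG(grade), 2)=68.67, MIN(credits)=1
  CS201: ids {1, 6, 8} → COUNT(*)=3, ROUND(AVG(grade), 2)=77, MIN(credits)=2
  EN101: ids {3, 11, 12} → COUNT(*)=3, ROUND(AVG(grade), 2)=72.33, MIN(credits)=2
  MA110: ids {2, 7, 10} → COUNT(*)=3, ROUND(AVG(grade), 2)=77, MIN(credits)=1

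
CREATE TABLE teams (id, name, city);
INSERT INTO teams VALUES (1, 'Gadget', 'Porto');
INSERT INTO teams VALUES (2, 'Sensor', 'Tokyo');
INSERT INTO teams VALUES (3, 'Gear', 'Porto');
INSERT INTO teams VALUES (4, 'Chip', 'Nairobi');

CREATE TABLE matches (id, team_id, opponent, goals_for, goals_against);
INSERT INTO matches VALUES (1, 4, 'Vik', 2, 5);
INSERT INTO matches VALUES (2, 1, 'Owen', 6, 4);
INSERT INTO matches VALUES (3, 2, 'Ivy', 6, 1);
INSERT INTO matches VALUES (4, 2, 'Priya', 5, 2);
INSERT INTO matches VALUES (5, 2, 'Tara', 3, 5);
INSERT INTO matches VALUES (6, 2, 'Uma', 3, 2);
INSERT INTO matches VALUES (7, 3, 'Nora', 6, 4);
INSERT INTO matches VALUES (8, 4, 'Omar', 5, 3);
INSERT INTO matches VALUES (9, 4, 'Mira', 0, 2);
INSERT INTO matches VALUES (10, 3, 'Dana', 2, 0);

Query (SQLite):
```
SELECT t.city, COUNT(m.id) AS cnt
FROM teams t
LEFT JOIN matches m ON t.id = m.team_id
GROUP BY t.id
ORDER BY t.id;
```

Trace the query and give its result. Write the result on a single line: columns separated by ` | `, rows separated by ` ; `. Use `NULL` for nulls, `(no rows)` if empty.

LEFT JOIN keeps every teams row; unmatched ones get NULL for matches columns.
Group by teams.id and compute COUNT(m.id). COUNT(col) of an all-NULL group is 0.
  1: ids {2} → COUNT(m.id)=1
  2: ids {3, 4, 5, 6} → COUNT(m.id)=4
  3: ids {7, 10} → COUNT(m.id)=2
  4: ids {1, 8, 9} → COUNT(m.id)=3

Porto | 1 ; Tokyo | 4 ; Porto | 2 ; Nairobi | 3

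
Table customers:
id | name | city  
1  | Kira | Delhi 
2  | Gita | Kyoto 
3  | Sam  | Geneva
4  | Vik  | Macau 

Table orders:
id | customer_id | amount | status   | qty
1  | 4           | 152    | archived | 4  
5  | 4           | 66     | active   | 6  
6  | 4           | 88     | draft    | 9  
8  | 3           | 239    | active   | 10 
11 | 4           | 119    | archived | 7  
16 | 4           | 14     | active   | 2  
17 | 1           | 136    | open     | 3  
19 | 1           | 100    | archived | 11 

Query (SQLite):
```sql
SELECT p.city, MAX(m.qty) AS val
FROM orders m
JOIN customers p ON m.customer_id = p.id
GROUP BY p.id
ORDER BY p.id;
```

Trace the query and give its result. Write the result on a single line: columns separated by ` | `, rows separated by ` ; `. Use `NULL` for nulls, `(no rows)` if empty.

Join each orders row to its customers via customer_id.
Group joined rows by customers.id; compute MAX(m.qty) per group.
  1: ids {17, 19} → MAX(m.qty)=11
  3: ids {8} → MAX(m.qty)=10
  4: ids {1, 5, 6, 11, 16} → MAX(m.qty)=9

Delhi | 11 ; Geneva | 10 ; Macau | 9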